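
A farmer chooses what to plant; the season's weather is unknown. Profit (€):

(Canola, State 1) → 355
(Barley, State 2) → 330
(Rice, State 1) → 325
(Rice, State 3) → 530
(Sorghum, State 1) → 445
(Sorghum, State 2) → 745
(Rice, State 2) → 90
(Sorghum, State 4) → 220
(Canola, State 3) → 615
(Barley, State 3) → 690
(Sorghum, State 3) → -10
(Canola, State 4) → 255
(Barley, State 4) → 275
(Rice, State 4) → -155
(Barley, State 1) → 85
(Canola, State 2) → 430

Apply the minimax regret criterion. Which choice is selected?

Canola

Column bests: State 1=445, State 2=745, State 3=690, State 4=275.
Canola regrets: 90, 315, 75, 20 → max 315
Sorghum regrets: 0, 0, 700, 55 → max 700
Rice regrets: 120, 655, 160, 430 → max 655
Barley regrets: 360, 415, 0, 0 → max 415
Smallest max regret = 315 → Canola.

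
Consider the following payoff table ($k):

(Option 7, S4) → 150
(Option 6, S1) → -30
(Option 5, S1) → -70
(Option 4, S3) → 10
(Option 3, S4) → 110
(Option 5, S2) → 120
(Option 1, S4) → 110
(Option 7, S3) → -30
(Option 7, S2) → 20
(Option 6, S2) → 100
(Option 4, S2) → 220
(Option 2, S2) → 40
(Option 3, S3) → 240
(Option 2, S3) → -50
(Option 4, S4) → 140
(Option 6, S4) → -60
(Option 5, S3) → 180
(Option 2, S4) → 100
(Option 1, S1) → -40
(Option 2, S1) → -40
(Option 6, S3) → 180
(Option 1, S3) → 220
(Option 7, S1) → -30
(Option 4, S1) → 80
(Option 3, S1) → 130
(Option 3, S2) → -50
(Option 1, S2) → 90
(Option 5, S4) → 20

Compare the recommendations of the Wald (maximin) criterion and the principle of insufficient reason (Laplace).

Row minima: Option 1=-40, Option 2=-50, Option 3=-50, Option 4=10, Option 5=-70, Option 6=-60, Option 7=-30
Best worst-case = 10 → Option 4.
Row averages: Option 1=95, Option 2=12.5, Option 3=107.5, Option 4=112.5, Option 5=62.5, Option 6=47.5, Option 7=27.5
Highest average = 112.5 → Option 4.

maximin → Option 4; laplace → Option 4 (agree)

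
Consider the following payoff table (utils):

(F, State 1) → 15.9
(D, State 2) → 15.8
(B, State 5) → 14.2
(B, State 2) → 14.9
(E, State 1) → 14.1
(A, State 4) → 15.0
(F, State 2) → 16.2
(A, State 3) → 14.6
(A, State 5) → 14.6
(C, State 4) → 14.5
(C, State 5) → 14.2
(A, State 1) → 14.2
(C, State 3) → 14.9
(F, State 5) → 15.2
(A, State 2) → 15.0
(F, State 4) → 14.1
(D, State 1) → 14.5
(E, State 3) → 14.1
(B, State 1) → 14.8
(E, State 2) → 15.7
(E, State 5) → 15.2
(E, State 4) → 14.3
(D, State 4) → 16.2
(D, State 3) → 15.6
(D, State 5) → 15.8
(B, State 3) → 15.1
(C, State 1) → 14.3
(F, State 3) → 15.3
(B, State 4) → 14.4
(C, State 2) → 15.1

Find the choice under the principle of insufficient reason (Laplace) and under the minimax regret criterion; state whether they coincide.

Row averages: A=14.68, B=14.68, C=14.6, D=15.58, E=14.68, F=15.34
Highest average = 15.58 → D.
Column bests: State 1=15.9, State 2=16.2, State 3=15.6, State 4=16.2, State 5=15.8.
A regrets: 1.7, 1.2, 1.0, 1.2, 1.2 → max 1.7
B regrets: 1.1, 1.3, 0.5, 1.8, 1.6 → max 1.8
C regrets: 1.6, 1.1, 0.7, 1.7, 1.6 → max 1.7
D regrets: 1.4, 0.4, 0.0, 0.0, 0.0 → max 1.4
E regrets: 1.8, 0.5, 1.5, 1.9, 0.6 → max 1.9
F regrets: 0.0, 0.0, 0.3, 2.1, 0.6 → max 2.1
Smallest max regret = 1.4 → D.

laplace → D; minimax regret → D (agree)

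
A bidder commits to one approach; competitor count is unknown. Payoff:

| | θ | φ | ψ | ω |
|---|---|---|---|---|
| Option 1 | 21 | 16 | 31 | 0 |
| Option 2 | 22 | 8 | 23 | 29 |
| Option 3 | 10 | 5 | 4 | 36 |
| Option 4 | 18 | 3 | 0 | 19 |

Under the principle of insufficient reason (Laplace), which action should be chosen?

Option 2

Row averages: Option 1=17, Option 2=20.5, Option 3=13.75, Option 4=10
Highest average = 20.5 → Option 2.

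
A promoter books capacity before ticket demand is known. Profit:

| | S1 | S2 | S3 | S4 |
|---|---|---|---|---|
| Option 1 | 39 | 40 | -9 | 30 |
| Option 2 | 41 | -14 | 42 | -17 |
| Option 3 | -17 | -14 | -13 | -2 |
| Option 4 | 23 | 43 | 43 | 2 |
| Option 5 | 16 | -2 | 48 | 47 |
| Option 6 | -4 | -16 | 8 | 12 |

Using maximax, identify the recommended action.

Option 5

Row maxima: Option 1=40, Option 2=42, Option 3=-2, Option 4=43, Option 5=48, Option 6=12
Best best-case = 48 → Option 5.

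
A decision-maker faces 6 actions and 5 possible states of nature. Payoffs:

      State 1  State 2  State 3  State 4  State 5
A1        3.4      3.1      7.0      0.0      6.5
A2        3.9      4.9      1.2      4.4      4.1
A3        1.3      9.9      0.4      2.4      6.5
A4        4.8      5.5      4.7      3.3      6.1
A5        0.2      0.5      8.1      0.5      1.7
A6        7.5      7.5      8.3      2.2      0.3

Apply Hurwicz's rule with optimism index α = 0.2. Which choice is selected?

A4

A1: 0.2·7.0 + 0.8·0.0 = 1.4
A2: 0.2·4.9 + 0.8·1.2 = 1.94
A3: 0.2·9.9 + 0.8·0.4 = 2.3
A4: 0.2·6.1 + 0.8·3.3 = 3.86
A5: 0.2·8.1 + 0.8·0.2 = 1.78
A6: 0.2·8.3 + 0.8·0.3 = 1.9
Highest Hurwicz score = 3.86 → A4.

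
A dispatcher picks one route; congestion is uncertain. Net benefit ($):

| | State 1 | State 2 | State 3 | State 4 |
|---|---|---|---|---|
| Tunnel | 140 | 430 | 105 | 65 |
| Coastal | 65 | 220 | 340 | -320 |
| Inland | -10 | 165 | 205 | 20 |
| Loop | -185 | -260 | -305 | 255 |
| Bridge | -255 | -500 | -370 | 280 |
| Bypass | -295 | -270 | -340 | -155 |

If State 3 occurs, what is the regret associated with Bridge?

Best payoff under State 3 is 340.
Regret = 340 − (-370) = 710.

710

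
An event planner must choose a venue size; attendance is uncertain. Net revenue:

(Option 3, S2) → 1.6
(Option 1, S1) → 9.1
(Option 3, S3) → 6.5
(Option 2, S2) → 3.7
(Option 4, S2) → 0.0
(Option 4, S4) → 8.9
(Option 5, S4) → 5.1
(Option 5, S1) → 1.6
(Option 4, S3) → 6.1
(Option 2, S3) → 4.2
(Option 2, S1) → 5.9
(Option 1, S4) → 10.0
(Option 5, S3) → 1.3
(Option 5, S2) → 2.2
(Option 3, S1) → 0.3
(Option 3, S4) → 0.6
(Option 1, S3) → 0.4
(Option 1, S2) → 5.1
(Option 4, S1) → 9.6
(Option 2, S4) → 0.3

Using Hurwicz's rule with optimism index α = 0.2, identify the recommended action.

Option 1

Option 1: 0.2·10.0 + 0.8·0.4 = 2.32
Option 2: 0.2·5.9 + 0.8·0.3 = 1.42
Option 3: 0.2·6.5 + 0.8·0.3 = 1.54
Option 4: 0.2·9.6 + 0.8·0.0 = 1.92
Option 5: 0.2·5.1 + 0.8·1.3 = 2.06
Highest Hurwicz score = 2.32 → Option 1.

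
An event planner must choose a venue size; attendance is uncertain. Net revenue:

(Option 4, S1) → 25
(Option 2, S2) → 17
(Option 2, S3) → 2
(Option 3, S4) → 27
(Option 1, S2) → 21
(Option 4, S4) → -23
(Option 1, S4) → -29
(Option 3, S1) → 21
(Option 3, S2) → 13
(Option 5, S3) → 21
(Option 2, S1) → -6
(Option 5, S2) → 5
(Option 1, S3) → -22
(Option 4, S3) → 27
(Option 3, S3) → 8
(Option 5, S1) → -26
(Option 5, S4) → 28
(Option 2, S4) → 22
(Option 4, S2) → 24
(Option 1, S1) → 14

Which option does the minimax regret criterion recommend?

Column bests: S1=25, S2=24, S3=27, S4=28.
Option 1 regrets: 11, 3, 49, 57 → max 57
Option 2 regrets: 31, 7, 25, 6 → max 31
Option 3 regrets: 4, 11, 19, 1 → max 19
Option 4 regrets: 0, 0, 0, 51 → max 51
Option 5 regrets: 51, 19, 6, 0 → max 51
Smallest max regret = 19 → Option 3.

Option 3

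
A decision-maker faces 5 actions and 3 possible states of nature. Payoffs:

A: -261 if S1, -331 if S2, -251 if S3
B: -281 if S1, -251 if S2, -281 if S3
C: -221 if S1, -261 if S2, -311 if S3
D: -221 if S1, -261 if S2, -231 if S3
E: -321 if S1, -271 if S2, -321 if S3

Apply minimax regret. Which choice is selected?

D

Column bests: S1=-221, S2=-251, S3=-231.
A regrets: 40, 80, 20 → max 80
B regrets: 60, 0, 50 → max 60
C regrets: 0, 10, 80 → max 80
D regrets: 0, 10, 0 → max 10
E regrets: 100, 20, 90 → max 100
Smallest max regret = 10 → D.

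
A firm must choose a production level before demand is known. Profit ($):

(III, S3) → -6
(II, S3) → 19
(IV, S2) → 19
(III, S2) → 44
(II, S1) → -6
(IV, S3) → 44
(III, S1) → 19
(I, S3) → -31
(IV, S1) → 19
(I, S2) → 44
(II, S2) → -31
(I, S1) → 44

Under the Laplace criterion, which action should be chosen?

IV

Row averages: I=19, II=-6, III=19, IV=82/3
Highest average = 82/3 → IV.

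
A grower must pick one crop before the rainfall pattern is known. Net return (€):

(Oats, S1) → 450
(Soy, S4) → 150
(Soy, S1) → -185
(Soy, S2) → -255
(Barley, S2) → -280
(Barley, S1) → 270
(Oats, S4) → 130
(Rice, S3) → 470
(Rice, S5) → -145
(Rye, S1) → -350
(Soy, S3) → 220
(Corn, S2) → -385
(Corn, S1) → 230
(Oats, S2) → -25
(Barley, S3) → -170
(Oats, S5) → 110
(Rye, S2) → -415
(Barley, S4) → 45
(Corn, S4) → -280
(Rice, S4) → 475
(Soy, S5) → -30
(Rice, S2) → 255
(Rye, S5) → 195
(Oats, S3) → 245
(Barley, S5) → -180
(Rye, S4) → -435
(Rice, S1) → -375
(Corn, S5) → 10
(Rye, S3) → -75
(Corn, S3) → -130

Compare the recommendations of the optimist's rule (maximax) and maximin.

maximax → Rice; maximin → Oats (disagree)

Row maxima: Rice=475, Oats=450, Corn=230, Barley=270, Rye=195, Soy=220
Best best-case = 475 → Rice.
Row minima: Rice=-375, Oats=-25, Corn=-385, Barley=-280, Rye=-435, Soy=-255
Best worst-case = -25 → Oats.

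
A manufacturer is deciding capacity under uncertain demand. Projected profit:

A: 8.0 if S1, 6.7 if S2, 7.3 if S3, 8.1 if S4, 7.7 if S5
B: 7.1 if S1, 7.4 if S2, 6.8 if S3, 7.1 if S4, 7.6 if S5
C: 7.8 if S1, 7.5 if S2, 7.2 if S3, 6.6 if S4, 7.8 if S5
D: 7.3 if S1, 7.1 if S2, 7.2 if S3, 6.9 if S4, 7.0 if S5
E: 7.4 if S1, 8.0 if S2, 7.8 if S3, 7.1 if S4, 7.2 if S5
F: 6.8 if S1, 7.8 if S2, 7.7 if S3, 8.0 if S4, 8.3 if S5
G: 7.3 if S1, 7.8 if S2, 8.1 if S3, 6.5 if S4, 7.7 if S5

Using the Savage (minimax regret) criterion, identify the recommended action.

Column bests: S1=8.0, S2=8.0, S3=8.1, S4=8.1, S5=8.3.
A regrets: 0.0, 1.3, 0.8, 0.0, 0.6 → max 1.3
B regrets: 0.9, 0.6, 1.3, 1.0, 0.7 → max 1.3
C regrets: 0.2, 0.5, 0.9, 1.5, 0.5 → max 1.5
D regrets: 0.7, 0.9, 0.9, 1.2, 1.3 → max 1.3
E regrets: 0.6, 0.0, 0.3, 1.0, 1.1 → max 1.1
F regrets: 1.2, 0.2, 0.4, 0.1, 0.0 → max 1.2
G regrets: 0.7, 0.2, 0.0, 1.6, 0.6 → max 1.6
Smallest max regret = 1.1 → E.

E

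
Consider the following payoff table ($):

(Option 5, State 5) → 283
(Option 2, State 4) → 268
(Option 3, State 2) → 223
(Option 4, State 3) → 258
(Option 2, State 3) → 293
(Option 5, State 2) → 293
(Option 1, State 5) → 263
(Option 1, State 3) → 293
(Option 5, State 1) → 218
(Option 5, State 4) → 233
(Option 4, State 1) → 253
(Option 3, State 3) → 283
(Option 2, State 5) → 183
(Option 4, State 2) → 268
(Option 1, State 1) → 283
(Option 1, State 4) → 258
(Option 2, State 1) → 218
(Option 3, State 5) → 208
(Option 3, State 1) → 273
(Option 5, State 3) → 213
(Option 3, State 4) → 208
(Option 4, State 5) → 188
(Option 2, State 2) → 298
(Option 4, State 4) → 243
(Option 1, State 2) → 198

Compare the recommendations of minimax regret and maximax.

Column bests: State 1=283, State 2=298, State 3=293, State 4=268, State 5=283.
Option 1 regrets: 0, 100, 0, 10, 20 → max 100
Option 2 regrets: 65, 0, 0, 0, 100 → max 100
Option 3 regrets: 10, 75, 10, 60, 75 → max 75
Option 4 regrets: 30, 30, 35, 25, 95 → max 95
Option 5 regrets: 65, 5, 80, 35, 0 → max 80
Smallest max regret = 75 → Option 3.
Row maxima: Option 1=293, Option 2=298, Option 3=283, Option 4=268, Option 5=293
Best best-case = 298 → Option 2.

minimax regret → Option 3; maximax → Option 2 (disagree)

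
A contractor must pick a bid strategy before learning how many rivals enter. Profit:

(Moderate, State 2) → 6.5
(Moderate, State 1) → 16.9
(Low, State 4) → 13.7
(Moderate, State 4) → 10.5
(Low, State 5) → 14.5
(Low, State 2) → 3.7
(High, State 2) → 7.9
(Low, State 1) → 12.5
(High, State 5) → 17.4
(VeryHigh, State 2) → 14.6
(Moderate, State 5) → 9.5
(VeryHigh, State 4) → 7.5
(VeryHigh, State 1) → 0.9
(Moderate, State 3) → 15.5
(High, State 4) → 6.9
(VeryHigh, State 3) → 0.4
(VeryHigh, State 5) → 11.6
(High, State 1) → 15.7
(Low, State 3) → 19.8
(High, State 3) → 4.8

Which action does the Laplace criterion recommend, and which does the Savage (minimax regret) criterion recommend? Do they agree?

laplace → Low; minimax regret → Moderate (disagree)

Row averages: Low=12.84, Moderate=11.78, High=10.54, VeryHigh=7
Highest average = 12.84 → Low.
Column bests: State 1=16.9, State 2=14.6, State 3=19.8, State 4=13.7, State 5=17.4.
Low regrets: 4.4, 10.9, 0.0, 0.0, 2.9 → max 10.9
Moderate regrets: 0.0, 8.1, 4.3, 3.2, 7.9 → max 8.1
High regrets: 1.2, 6.7, 15.0, 6.8, 0.0 → max 15.0
VeryHigh regrets: 16.0, 0.0, 19.4, 6.2, 5.8 → max 19.4
Smallest max regret = 8.1 → Moderate.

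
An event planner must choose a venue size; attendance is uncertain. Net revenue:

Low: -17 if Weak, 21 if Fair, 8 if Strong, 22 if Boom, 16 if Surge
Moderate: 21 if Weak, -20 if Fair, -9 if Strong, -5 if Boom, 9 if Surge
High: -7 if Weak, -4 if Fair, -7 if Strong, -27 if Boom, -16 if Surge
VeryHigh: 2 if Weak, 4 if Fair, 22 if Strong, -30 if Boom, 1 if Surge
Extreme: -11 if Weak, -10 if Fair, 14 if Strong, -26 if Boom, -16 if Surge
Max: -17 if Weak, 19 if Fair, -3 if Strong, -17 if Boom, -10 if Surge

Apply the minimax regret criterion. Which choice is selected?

Low

Column bests: Weak=21, Fair=21, Strong=22, Boom=22, Surge=16.
Low regrets: 38, 0, 14, 0, 0 → max 38
Moderate regrets: 0, 41, 31, 27, 7 → max 41
High regrets: 28, 25, 29, 49, 32 → max 49
VeryHigh regrets: 19, 17, 0, 52, 15 → max 52
Extreme regrets: 32, 31, 8, 48, 32 → max 48
Max regrets: 38, 2, 25, 39, 26 → max 39
Smallest max regret = 38 → Low.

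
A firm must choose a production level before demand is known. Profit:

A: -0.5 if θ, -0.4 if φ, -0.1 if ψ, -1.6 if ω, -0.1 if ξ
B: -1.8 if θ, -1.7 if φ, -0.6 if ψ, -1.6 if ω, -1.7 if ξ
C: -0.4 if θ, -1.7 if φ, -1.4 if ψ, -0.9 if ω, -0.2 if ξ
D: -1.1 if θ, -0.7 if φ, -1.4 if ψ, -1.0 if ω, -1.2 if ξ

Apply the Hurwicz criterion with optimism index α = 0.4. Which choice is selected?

A: 0.4·(-0.1) + 0.6·(-1.6) = -1
B: 0.4·(-0.6) + 0.6·(-1.8) = -1.32
C: 0.4·(-0.2) + 0.6·(-1.7) = -1.1
D: 0.4·(-0.7) + 0.6·(-1.4) = -1.12
Highest Hurwicz score = -1 → A.

A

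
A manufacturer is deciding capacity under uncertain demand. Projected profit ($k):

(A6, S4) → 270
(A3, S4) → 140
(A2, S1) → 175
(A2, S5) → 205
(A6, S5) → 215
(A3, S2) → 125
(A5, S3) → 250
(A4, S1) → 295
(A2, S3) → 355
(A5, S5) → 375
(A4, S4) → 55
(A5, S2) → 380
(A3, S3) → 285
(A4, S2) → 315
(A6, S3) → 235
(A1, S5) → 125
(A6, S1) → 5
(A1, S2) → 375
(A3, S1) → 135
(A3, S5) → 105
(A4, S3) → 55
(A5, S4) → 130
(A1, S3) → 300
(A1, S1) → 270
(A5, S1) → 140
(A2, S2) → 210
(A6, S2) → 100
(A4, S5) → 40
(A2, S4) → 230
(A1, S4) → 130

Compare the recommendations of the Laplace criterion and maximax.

Row averages: A1=240, A2=235, A3=158, A4=152, A5=255, A6=165
Highest average = 255 → A5.
Row maxima: A1=375, A2=355, A3=285, A4=315, A5=380, A6=270
Best best-case = 380 → A5.

laplace → A5; maximax → A5 (agree)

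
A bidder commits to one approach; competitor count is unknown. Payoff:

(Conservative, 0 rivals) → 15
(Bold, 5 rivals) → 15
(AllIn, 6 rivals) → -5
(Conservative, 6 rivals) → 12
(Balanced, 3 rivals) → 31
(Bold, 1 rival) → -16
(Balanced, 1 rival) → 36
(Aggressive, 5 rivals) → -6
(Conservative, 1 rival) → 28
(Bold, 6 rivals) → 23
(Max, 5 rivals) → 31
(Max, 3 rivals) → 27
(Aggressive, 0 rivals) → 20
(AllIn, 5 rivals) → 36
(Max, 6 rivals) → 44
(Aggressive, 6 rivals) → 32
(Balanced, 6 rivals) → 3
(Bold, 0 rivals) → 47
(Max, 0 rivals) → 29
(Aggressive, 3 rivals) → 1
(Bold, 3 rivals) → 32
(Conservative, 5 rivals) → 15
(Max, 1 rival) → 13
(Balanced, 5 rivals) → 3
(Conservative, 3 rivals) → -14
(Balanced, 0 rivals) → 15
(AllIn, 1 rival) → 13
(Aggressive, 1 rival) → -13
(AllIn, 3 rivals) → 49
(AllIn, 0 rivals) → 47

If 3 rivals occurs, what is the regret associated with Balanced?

18

Best payoff under 3 rivals is 49.
Regret = 49 − 31 = 18.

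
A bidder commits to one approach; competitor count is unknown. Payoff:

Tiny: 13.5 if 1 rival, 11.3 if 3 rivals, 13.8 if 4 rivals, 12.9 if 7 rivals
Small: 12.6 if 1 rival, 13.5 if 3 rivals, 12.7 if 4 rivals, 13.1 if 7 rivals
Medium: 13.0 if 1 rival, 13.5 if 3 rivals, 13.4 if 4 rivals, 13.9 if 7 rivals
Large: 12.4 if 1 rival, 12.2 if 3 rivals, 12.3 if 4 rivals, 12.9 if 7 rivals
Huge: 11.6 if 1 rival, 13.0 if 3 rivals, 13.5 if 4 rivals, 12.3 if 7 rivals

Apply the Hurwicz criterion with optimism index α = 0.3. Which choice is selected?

Medium

Tiny: 0.3·13.8 + 0.7·11.3 = 12.05
Small: 0.3·13.5 + 0.7·12.6 = 12.87
Medium: 0.3·13.9 + 0.7·13.0 = 13.27
Large: 0.3·12.9 + 0.7·12.2 = 12.41
Huge: 0.3·13.5 + 0.7·11.6 = 12.17
Highest Hurwicz score = 13.27 → Medium.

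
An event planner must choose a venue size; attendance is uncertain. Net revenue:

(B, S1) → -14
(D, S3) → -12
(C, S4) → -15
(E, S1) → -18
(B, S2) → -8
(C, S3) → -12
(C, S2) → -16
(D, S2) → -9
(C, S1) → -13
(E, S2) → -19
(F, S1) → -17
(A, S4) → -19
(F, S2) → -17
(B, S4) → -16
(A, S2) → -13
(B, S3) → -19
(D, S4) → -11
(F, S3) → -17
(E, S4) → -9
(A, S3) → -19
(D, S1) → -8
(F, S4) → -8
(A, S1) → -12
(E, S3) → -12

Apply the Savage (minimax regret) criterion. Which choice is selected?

D

Column bests: S1=-8, S2=-8, S3=-12, S4=-8.
A regrets: 4, 5, 7, 11 → max 11
B regrets: 6, 0, 7, 8 → max 8
C regrets: 5, 8, 0, 7 → max 8
D regrets: 0, 1, 0, 3 → max 3
E regrets: 10, 11, 0, 1 → max 11
F regrets: 9, 9, 5, 0 → max 9
Smallest max regret = 3 → D.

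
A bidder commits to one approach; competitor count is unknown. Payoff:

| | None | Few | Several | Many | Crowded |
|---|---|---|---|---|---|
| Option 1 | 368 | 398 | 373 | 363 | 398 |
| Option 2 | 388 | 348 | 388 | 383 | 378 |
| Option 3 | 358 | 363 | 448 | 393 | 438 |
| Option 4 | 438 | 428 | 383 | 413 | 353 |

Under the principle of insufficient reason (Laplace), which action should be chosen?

Row averages: Option 1=380, Option 2=377, Option 3=400, Option 4=403
Highest average = 403 → Option 4.

Option 4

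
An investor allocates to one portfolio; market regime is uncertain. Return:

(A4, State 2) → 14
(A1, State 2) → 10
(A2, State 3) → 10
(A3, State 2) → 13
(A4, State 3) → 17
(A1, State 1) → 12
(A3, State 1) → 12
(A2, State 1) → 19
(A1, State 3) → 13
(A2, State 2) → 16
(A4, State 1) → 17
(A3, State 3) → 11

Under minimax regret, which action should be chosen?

A4

Column bests: State 1=19, State 2=16, State 3=17.
A1 regrets: 7, 6, 4 → max 7
A2 regrets: 0, 0, 7 → max 7
A3 regrets: 7, 3, 6 → max 7
A4 regrets: 2, 2, 0 → max 2
Smallest max regret = 2 → A4.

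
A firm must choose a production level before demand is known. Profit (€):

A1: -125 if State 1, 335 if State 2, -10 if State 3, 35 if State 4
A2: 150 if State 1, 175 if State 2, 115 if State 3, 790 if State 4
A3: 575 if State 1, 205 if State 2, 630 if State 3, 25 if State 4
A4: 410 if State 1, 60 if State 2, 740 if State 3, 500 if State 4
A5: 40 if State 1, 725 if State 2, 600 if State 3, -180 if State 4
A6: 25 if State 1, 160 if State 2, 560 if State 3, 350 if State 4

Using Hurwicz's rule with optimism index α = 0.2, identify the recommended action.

A2

A1: 0.2·335 + 0.8·(-125) = -33
A2: 0.2·790 + 0.8·115 = 250
A3: 0.2·630 + 0.8·25 = 146
A4: 0.2·740 + 0.8·60 = 196
A5: 0.2·725 + 0.8·(-180) = 1
A6: 0.2·560 + 0.8·25 = 132
Highest Hurwicz score = 250 → A2.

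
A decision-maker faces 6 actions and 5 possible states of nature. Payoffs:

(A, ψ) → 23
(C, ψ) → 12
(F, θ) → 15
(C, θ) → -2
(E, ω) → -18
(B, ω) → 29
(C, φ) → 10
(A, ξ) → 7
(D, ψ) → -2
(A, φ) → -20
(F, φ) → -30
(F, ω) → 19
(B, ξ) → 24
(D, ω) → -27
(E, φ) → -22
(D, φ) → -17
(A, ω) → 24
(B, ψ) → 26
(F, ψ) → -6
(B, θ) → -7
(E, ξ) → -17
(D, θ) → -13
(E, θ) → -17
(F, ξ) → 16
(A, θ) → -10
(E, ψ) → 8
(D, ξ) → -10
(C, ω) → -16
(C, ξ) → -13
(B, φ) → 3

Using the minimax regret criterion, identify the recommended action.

B

Column bests: θ=15, φ=10, ψ=26, ω=29, ξ=24.
A regrets: 25, 30, 3, 5, 17 → max 30
B regrets: 22, 7, 0, 0, 0 → max 22
C regrets: 17, 0, 14, 45, 37 → max 45
D regrets: 28, 27, 28, 56, 34 → max 56
E regrets: 32, 32, 18, 47, 41 → max 47
F regrets: 0, 40, 32, 10, 8 → max 40
Smallest max regret = 22 → B.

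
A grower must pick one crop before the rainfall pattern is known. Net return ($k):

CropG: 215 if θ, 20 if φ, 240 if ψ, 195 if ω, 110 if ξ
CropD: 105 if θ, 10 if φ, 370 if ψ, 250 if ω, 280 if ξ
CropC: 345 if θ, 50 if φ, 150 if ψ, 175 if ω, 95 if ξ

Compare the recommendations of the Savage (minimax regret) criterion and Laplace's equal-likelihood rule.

minimax regret → CropG; laplace → CropD (disagree)

Column bests: θ=345, φ=50, ψ=370, ω=250, ξ=280.
CropG regrets: 130, 30, 130, 55, 170 → max 170
CropD regrets: 240, 40, 0, 0, 0 → max 240
CropC regrets: 0, 0, 220, 75, 185 → max 220
Smallest max regret = 170 → CropG.
Row averages: CropG=156, CropD=203, CropC=163
Highest average = 203 → CropD.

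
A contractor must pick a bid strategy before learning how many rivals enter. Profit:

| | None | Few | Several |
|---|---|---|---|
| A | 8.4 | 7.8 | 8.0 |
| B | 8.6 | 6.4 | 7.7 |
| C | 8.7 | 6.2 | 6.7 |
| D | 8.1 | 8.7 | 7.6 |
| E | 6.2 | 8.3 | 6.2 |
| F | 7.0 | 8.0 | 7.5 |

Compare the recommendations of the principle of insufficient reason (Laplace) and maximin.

laplace → D; maximin → A (disagree)

Row averages: A=121/15, B=227/30, C=7.2, D=122/15, E=6.9, F=7.5
Highest average = 122/15 → D.
Row minima: A=7.8, B=6.4, C=6.2, D=7.6, E=6.2, F=7.0
Best worst-case = 7.8 → A.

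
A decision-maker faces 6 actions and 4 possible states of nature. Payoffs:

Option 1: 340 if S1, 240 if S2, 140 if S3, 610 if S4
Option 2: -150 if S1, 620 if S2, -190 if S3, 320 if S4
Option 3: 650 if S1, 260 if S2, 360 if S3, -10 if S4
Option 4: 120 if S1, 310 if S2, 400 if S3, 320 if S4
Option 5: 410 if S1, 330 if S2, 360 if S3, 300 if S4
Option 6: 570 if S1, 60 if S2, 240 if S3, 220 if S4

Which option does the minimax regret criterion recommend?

Option 5

Column bests: S1=650, S2=620, S3=400, S4=610.
Option 1 regrets: 310, 380, 260, 0 → max 380
Option 2 regrets: 800, 0, 590, 290 → max 800
Option 3 regrets: 0, 360, 40, 620 → max 620
Option 4 regrets: 530, 310, 0, 290 → max 530
Option 5 regrets: 240, 290, 40, 310 → max 310
Option 6 regrets: 80, 560, 160, 390 → max 560
Smallest max regret = 310 → Option 5.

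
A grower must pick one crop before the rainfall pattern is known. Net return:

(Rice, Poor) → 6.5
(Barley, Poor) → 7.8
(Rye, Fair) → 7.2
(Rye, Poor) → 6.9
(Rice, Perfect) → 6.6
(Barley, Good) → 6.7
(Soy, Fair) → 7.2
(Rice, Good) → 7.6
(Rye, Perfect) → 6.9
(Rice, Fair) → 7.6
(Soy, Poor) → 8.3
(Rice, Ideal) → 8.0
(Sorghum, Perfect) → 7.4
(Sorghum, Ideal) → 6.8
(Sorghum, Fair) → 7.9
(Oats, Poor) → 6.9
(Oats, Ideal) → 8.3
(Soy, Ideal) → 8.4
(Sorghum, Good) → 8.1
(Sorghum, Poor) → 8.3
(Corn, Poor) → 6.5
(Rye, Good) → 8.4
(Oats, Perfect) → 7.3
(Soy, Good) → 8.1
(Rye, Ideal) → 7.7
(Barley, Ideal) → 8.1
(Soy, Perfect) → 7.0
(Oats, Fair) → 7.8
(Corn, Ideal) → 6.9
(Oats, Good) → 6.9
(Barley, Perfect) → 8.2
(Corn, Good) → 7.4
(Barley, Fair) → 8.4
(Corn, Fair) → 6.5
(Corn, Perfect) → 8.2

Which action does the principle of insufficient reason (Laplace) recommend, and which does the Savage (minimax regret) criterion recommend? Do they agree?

laplace → Barley; minimax regret → Soy (disagree)

Row averages: Barley=7.84, Oats=7.44, Sorghum=7.7, Rye=7.42, Corn=7.1, Rice=7.26, Soy=7.8
Highest average = 7.84 → Barley.
Column bests: Poor=8.3, Fair=8.4, Good=8.4, Ideal=8.4, Perfect=8.2.
Barley regrets: 0.5, 0.0, 1.7, 0.3, 0.0 → max 1.7
Oats regrets: 1.4, 0.6, 1.5, 0.1, 0.9 → max 1.5
Sorghum regrets: 0.0, 0.5, 0.3, 1.6, 0.8 → max 1.6
Rye regrets: 1.4, 1.2, 0.0, 0.7, 1.3 → max 1.4
Corn regrets: 1.8, 1.9, 1.0, 1.5, 0.0 → max 1.9
Rice regrets: 1.8, 0.8, 0.8, 0.4, 1.6 → max 1.8
Soy regrets: 0.0, 1.2, 0.3, 0.0, 1.2 → max 1.2
Smallest max regret = 1.2 → Soy.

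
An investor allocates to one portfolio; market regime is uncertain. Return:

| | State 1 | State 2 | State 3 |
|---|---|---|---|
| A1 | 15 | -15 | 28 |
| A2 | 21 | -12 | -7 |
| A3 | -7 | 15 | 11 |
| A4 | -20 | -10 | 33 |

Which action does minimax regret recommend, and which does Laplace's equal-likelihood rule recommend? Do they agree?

minimax regret → A3; laplace → A1 (disagree)

Column bests: State 1=21, State 2=15, State 3=33.
A1 regrets: 6, 30, 5 → max 30
A2 regrets: 0, 27, 40 → max 40
A3 regrets: 28, 0, 22 → max 28
A4 regrets: 41, 25, 0 → max 41
Smallest max regret = 28 → A3.
Row averages: A1=28/3, A2=2/3, A3=19/3, A4=1
Highest average = 28/3 → A1.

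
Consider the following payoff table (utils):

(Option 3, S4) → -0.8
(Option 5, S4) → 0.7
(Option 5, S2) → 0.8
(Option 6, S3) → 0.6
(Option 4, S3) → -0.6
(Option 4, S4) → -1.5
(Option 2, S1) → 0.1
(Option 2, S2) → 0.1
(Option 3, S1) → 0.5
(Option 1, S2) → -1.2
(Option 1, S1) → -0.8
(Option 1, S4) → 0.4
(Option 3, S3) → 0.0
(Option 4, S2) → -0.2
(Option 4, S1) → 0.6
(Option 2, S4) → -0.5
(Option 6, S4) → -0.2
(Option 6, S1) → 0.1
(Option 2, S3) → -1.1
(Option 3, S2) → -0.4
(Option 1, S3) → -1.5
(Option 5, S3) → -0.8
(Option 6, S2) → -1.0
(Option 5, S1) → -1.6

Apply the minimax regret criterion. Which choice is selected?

Column bests: S1=0.6, S2=0.8, S3=0.6, S4=0.7.
Option 1 regrets: 1.4, 2.0, 2.1, 0.3 → max 2.1
Option 2 regrets: 0.5, 0.7, 1.7, 1.2 → max 1.7
Option 3 regrets: 0.1, 1.2, 0.6, 1.5 → max 1.5
Option 4 regrets: 0.0, 1.0, 1.2, 2.2 → max 2.2
Option 5 regrets: 2.2, 0.0, 1.4, 0.0 → max 2.2
Option 6 regrets: 0.5, 1.8, 0.0, 0.9 → max 1.8
Smallest max regret = 1.5 → Option 3.

Option 3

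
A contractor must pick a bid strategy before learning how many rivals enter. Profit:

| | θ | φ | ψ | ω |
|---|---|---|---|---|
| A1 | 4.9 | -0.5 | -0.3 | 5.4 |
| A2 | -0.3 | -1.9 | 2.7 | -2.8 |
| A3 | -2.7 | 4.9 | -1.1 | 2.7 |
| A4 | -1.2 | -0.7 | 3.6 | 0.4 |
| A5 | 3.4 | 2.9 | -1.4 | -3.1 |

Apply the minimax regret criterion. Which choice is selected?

A1

Column bests: θ=4.9, φ=4.9, ψ=3.6, ω=5.4.
A1 regrets: 0.0, 5.4, 3.9, 0.0 → max 5.4
A2 regrets: 5.2, 6.8, 0.9, 8.2 → max 8.2
A3 regrets: 7.6, 0.0, 4.7, 2.7 → max 7.6
A4 regrets: 6.1, 5.6, 0.0, 5.0 → max 6.1
A5 regrets: 1.5, 2.0, 5.0, 8.5 → max 8.5
Smallest max regret = 5.4 → A1.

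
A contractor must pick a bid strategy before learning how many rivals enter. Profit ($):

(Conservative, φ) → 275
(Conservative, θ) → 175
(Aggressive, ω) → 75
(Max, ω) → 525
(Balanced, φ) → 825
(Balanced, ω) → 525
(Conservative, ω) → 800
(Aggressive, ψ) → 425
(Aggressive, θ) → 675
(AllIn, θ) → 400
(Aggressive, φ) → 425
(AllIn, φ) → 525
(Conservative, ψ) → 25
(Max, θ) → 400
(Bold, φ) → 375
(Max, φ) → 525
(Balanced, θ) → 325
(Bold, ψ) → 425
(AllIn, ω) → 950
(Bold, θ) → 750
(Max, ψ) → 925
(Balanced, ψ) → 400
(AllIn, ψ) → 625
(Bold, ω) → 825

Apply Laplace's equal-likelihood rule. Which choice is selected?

Row averages: Conservative=318.75, Balanced=518.75, Aggressive=400, Bold=593.75, AllIn=625, Max=593.75
Highest average = 625 → AllIn.

AllIn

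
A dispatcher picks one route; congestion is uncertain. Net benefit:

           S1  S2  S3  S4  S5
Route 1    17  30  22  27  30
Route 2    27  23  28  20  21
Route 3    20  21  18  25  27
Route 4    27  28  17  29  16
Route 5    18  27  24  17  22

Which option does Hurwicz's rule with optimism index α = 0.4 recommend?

Route 1: 0.4·30 + 0.6·17 = 22.2
Route 2: 0.4·28 + 0.6·20 = 23.2
Route 3: 0.4·27 + 0.6·18 = 21.6
Route 4: 0.4·29 + 0.6·16 = 21.2
Route 5: 0.4·27 + 0.6·17 = 21
Highest Hurwicz score = 23.2 → Route 2.

Route 2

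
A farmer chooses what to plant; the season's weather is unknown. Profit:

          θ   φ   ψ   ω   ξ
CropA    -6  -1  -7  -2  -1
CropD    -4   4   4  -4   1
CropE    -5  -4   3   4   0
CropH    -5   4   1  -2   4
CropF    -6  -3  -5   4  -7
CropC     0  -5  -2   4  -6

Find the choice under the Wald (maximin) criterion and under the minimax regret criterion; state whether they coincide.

Row minima: CropA=-7, CropD=-4, CropE=-5, CropH=-5, CropF=-7, CropC=-6
Best worst-case = -4 → CropD.
Column bests: θ=0, φ=4, ψ=4, ω=4, ξ=4.
CropA regrets: 6, 5, 11, 6, 5 → max 11
CropD regrets: 4, 0, 0, 8, 3 → max 8
CropE regrets: 5, 8, 1, 0, 4 → max 8
CropH regrets: 5, 0, 3, 6, 0 → max 6
CropF regrets: 6, 7, 9, 0, 11 → max 11
CropC regrets: 0, 9, 6, 0, 10 → max 10
Smallest max regret = 6 → CropH.

maximin → CropD; minimax regret → CropH (disagree)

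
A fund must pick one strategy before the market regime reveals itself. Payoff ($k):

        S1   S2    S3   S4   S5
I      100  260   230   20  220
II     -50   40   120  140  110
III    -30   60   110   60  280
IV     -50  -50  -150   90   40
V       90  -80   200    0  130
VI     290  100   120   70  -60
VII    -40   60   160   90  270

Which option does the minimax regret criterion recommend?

Column bests: S1=290, S2=260, S3=230, S4=140, S5=280.
I regrets: 190, 0, 0, 120, 60 → max 190
II regrets: 340, 220, 110, 0, 170 → max 340
III regrets: 320, 200, 120, 80, 0 → max 320
IV regrets: 340, 310, 380, 50, 240 → max 380
V regrets: 200, 340, 30, 140, 150 → max 340
VI regrets: 0, 160, 110, 70, 340 → max 340
VII regrets: 330, 200, 70, 50, 10 → max 330
Smallest max regret = 190 → I.

I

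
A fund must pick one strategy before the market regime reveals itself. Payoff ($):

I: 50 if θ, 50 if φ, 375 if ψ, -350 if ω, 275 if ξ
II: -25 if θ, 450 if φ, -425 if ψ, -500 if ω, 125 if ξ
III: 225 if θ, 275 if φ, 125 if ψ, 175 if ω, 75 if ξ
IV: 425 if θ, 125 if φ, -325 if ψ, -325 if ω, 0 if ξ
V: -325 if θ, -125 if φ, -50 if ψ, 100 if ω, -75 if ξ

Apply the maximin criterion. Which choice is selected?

III

Row minima: I=-350, II=-500, III=75, IV=-325, V=-325
Best worst-case = 75 → III.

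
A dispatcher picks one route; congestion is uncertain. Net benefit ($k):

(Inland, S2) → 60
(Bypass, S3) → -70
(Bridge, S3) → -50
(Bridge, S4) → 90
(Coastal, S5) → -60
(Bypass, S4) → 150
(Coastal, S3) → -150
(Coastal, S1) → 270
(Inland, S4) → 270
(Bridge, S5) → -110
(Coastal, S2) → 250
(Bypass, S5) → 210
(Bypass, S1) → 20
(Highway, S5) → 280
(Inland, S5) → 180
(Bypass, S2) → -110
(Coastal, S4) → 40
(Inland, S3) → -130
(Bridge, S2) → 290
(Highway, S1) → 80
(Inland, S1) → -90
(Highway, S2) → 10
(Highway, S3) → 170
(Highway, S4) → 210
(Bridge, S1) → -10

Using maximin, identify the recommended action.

Highway

Row minima: Bridge=-110, Highway=10, Coastal=-150, Bypass=-110, Inland=-130
Best worst-case = 10 → Highway.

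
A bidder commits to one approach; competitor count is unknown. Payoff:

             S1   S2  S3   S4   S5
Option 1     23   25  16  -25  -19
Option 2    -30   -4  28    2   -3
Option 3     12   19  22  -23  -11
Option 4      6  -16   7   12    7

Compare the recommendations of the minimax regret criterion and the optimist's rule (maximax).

minimax regret → Option 3; maximax → Option 2 (disagree)

Column bests: S1=23, S2=25, S3=28, S4=12, S5=7.
Option 1 regrets: 0, 0, 12, 37, 26 → max 37
Option 2 regrets: 53, 29, 0, 10, 10 → max 53
Option 3 regrets: 11, 6, 6, 35, 18 → max 35
Option 4 regrets: 17, 41, 21, 0, 0 → max 41
Smallest max regret = 35 → Option 3.
Row maxima: Option 1=25, Option 2=28, Option 3=22, Option 4=12
Best best-case = 28 → Option 2.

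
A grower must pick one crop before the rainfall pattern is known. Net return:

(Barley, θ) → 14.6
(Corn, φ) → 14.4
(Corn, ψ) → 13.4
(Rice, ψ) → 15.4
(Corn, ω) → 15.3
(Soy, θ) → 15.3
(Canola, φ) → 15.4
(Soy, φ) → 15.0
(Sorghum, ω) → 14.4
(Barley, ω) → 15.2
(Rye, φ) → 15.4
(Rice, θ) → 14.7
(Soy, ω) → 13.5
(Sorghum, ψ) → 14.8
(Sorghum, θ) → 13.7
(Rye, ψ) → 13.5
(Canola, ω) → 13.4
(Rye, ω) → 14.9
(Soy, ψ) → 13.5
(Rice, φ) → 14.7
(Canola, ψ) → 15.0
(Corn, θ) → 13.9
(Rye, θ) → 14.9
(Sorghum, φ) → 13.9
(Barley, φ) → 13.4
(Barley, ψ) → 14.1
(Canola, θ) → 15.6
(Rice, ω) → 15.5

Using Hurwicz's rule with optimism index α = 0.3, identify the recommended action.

Rice: 0.3·15.5 + 0.7·14.7 = 14.94
Soy: 0.3·15.3 + 0.7·13.5 = 14.04
Barley: 0.3·15.2 + 0.7·13.4 = 13.94
Sorghum: 0.3·14.8 + 0.7·13.7 = 14.03
Canola: 0.3·15.6 + 0.7·13.4 = 14.06
Rye: 0.3·15.4 + 0.7·13.5 = 14.07
Corn: 0.3·15.3 + 0.7·13.4 = 13.97
Highest Hurwicz score = 14.94 → Rice.

Rice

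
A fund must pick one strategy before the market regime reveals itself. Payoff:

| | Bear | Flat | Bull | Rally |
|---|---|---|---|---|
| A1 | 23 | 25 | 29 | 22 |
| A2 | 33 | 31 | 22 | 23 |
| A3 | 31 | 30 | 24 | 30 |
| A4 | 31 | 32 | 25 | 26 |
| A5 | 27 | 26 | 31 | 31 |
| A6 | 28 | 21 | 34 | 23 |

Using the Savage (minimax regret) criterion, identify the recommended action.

Column bests: Bear=33, Flat=32, Bull=34, Rally=31.
A1 regrets: 10, 7, 5, 9 → max 10
A2 regrets: 0, 1, 12, 8 → max 12
A3 regrets: 2, 2, 10, 1 → max 10
A4 regrets: 2, 0, 9, 5 → max 9
A5 regrets: 6, 6, 3, 0 → max 6
A6 regrets: 5, 11, 0, 8 → max 11
Smallest max regret = 6 → A5.

A5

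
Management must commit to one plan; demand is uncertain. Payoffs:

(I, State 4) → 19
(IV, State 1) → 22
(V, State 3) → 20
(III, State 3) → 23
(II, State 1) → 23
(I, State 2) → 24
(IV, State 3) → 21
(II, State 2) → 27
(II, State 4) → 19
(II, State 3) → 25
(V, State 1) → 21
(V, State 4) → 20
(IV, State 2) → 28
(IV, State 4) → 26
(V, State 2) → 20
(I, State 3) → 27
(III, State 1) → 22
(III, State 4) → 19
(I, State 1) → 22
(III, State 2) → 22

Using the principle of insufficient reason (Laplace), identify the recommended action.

Row averages: I=23, II=23.5, III=21.5, IV=24.25, V=20.25
Highest average = 24.25 → IV.

IV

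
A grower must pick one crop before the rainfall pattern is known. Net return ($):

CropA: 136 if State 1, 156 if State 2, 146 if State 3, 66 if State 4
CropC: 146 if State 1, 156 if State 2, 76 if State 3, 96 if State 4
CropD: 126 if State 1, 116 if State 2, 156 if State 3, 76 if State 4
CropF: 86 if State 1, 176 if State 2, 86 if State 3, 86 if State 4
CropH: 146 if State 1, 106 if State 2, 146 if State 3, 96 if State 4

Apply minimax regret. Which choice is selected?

CropA

Column bests: State 1=146, State 2=176, State 3=156, State 4=96.
CropA regrets: 10, 20, 10, 30 → max 30
CropC regrets: 0, 20, 80, 0 → max 80
CropD regrets: 20, 60, 0, 20 → max 60
CropF regrets: 60, 0, 70, 10 → max 70
CropH regrets: 0, 70, 10, 0 → max 70
Smallest max regret = 30 → CropA.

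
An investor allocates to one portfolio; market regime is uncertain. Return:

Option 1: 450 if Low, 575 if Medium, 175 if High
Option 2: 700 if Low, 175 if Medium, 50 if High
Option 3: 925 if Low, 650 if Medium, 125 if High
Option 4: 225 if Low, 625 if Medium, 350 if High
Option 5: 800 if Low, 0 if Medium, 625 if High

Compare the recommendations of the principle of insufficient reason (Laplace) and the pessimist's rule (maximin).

laplace → Option 3; maximin → Option 4 (disagree)

Row averages: Option 1=400, Option 2=925/3, Option 3=1700/3, Option 4=400, Option 5=475
Highest average = 1700/3 → Option 3.
Row minima: Option 1=175, Option 2=50, Option 3=125, Option 4=225, Option 5=0
Best worst-case = 225 → Option 4.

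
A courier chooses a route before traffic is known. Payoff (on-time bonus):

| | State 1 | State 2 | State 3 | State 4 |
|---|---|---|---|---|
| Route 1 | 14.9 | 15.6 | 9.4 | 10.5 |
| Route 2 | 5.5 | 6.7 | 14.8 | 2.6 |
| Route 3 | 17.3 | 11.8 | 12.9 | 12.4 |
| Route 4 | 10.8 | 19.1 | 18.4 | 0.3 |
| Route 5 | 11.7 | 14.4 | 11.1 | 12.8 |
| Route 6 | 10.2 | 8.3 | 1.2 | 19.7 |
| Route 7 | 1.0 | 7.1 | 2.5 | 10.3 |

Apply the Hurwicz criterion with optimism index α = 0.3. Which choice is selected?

Route 3

Route 1: 0.3·15.6 + 0.7·9.4 = 11.26
Route 2: 0.3·14.8 + 0.7·2.6 = 6.26
Route 3: 0.3·17.3 + 0.7·11.8 = 13.45
Route 4: 0.3·19.1 + 0.7·0.3 = 5.94
Route 5: 0.3·14.4 + 0.7·11.1 = 12.09
Route 6: 0.3·19.7 + 0.7·1.2 = 6.75
Route 7: 0.3·10.3 + 0.7·1.0 = 3.79
Highest Hurwicz score = 13.45 → Route 3.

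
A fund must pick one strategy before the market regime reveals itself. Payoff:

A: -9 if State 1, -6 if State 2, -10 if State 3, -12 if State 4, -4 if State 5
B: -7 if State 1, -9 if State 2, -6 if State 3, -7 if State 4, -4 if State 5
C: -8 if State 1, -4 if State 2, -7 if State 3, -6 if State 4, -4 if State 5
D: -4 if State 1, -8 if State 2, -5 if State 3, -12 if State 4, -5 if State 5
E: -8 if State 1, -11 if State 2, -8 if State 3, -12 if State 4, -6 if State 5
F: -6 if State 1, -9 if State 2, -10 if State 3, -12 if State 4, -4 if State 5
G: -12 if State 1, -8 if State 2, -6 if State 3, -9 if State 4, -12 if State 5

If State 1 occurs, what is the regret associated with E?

4

Best payoff under State 1 is -4.
Regret = -4 − (-8) = 4.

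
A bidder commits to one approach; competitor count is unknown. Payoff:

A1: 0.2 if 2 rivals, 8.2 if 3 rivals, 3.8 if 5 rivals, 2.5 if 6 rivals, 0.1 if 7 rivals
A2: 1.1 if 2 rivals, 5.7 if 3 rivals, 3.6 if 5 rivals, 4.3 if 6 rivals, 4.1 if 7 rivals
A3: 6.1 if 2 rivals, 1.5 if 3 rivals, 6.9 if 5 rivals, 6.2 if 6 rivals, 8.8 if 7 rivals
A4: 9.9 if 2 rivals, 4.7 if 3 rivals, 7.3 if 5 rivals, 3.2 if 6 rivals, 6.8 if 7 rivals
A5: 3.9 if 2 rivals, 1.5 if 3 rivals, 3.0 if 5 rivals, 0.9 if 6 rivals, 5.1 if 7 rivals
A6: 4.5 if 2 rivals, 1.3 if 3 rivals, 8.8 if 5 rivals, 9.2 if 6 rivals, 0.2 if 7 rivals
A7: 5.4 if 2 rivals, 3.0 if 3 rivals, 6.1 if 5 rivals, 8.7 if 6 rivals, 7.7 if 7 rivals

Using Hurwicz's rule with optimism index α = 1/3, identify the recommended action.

A1: 1/3·8.2 + 2/3·0.1 = 2.8
A2: 1/3·5.7 + 2/3·1.1 = 79/30
A3: 1/3·8.8 + 2/3·1.5 = 59/15
A4: 1/3·9.9 + 2/3·3.2 = 163/30
A5: 1/3·5.1 + 2/3·0.9 = 2.3
A6: 1/3·9.2 + 2/3·0.2 = 3.2
A7: 1/3·8.7 + 2/3·3.0 = 4.9
Highest Hurwicz score = 163/30 → A4.

A4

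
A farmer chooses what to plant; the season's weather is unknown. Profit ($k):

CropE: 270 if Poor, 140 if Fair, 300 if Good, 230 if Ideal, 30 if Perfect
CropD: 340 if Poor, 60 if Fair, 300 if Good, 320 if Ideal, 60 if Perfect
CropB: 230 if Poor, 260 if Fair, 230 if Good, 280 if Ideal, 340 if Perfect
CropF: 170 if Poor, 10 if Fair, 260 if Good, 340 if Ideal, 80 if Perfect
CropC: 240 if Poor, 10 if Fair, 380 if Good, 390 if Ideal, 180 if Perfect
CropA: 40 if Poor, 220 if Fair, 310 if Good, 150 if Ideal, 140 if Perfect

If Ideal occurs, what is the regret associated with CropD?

70

Best payoff under Ideal is 390.
Regret = 390 − 320 = 70.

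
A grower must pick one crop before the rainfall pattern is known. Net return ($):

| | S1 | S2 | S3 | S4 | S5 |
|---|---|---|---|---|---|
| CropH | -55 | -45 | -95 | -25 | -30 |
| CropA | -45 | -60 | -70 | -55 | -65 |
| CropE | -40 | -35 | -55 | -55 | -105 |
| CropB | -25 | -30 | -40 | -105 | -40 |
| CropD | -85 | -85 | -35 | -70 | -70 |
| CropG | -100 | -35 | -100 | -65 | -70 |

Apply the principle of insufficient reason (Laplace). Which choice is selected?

CropB

Row averages: CropH=-50, CropA=-59, CropE=-58, CropB=-48, CropD=-69, CropG=-74
Highest average = -48 → CropB.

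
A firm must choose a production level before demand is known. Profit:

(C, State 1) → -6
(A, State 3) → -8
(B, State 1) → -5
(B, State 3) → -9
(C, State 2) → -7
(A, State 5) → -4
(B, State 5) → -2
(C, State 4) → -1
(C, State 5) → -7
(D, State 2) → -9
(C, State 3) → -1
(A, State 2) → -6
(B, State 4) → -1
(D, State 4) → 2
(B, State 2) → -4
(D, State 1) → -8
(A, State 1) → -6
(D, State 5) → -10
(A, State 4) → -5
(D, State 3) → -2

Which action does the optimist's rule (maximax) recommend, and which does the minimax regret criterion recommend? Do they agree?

maximax → D; minimax regret → C (disagree)

Row maxima: A=-4, B=-1, C=-1, D=2
Best best-case = 2 → D.
Column bests: State 1=-5, State 2=-4, State 3=-1, State 4=2, State 5=-2.
A regrets: 1, 2, 7, 7, 2 → max 7
B regrets: 0, 0, 8, 3, 0 → max 8
C regrets: 1, 3, 0, 3, 5 → max 5
D regrets: 3, 5, 1, 0, 8 → max 8
Smallest max regret = 5 → C.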